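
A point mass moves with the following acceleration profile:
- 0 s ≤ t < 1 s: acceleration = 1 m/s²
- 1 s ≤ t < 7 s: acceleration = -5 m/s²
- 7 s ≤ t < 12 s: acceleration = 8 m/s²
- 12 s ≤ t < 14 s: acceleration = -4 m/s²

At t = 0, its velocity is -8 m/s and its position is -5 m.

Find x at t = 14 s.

On each constant-a segment, Δv = aΔt and Δx = v₀Δt + ½aΔt²; chain segment to segment.
0–1 s: v starts -8 m/s; Δx = -8·1 + ½·1·1² = -7.5 m; v ends -7 m/s.
1–7 s: v starts -7 m/s; Δx = -7·6 + ½·-5·6² = -132 m; v ends -37 m/s.
7–12 s: v starts -37 m/s; Δx = -37·5 + ½·8·5² = -85 m; v ends 3 m/s.
12–14 s: v starts 3 m/s; Δx = 3·2 + ½·-4·2² = -2 m; v ends -5 m/s.
x(14) = -5 + Σ Δx = -231.5 m.

-231.5 m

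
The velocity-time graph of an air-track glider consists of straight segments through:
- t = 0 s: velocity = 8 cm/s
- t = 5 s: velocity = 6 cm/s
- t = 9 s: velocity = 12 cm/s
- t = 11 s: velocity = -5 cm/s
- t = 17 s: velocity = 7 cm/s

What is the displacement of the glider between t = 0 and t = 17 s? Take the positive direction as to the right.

84 cm

Net displacement equals the area under the velocity-time graph (areas below the axis count negative).
0–5 s: ½(8 + 6)(5) = 35 cm
5–9 s: ½(6 + 12)(4) = 36 cm
9–11 s: ½(12 + -5)(2) = 7 cm
11–17 s: ½(-5 + 7)(6) = 6 cm
Net displacement = 84 cm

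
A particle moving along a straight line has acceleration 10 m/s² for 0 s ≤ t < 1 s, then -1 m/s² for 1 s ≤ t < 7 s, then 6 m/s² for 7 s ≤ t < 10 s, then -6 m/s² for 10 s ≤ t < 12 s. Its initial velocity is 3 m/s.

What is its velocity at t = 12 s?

Δv equals the area under the a-t graph; then v = v₀ + Δv.
0–1 s: 10 × 1 = 10 m/s
1–7 s: -1 × 6 = -6 m/s
7–10 s: 6 × 3 = 18 m/s
10–12 s: -6 × 2 = -12 m/s
Δv = 10 m/s, so v(12) = 3 + (10) = 13 m/s.

13 m/s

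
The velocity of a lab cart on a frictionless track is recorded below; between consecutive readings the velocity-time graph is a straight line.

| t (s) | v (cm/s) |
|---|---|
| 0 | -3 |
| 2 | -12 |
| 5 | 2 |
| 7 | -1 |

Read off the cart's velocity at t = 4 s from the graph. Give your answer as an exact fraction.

-8/3 cm/s

On 2–5 s the graph is linear from -12 to 2 cm/s: v(4) = -12 + (2 − -12)·(4 − 2)/(5 − 2) = -8/3 cm/s.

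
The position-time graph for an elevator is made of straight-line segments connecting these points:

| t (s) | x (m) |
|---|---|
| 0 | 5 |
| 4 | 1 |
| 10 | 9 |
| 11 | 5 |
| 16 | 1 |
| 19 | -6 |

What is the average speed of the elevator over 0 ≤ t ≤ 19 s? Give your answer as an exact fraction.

27/19 m/s

Average speed = (total path length)/(elapsed time); on a piecewise-linear x-t graph the path length is Σ|Δx|.
0–4 s: |Δx| = |1 − 5| = 4 m
4–10 s: |Δx| = |9 − 1| = 8 m
10–11 s: |Δx| = |5 − 9| = 4 m
11–16 s: |Δx| = |1 − 5| = 4 m
16–19 s: |Δx| = |-6 − 1| = 7 m
Total path = 27 m; average speed = 27/19 = 27/19 m/s.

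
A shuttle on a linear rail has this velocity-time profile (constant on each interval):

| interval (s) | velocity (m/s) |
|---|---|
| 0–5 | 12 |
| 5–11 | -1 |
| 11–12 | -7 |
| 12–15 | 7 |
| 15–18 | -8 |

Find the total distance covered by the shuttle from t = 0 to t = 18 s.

118 m

Total distance travelled is ∫|v| dt — sum the magnitudes of each area piece.
0–5 s: |12| × 5 = 60 m
5–11 s: |-1| × 6 = 6 m
11–12 s: |-7| × 1 = 7 m
12–15 s: |7| × 3 = 21 m
15–18 s: |-8| × 3 = 24 m
Total distance = 118 m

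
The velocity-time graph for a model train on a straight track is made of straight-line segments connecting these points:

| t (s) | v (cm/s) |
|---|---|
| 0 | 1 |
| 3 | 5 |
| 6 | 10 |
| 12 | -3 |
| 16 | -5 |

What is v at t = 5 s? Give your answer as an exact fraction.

25/3 cm/s

On 3–6 s the graph is linear from 5 to 10 cm/s: v(5) = 5 + (10 − 5)·(5 − 3)/(6 − 3) = 25/3 cm/s.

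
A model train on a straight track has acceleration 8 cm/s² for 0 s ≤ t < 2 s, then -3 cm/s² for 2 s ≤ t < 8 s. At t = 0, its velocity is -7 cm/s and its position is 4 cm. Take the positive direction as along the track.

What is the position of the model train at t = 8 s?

On each constant-a segment, Δv = aΔt and Δx = v₀Δt + ½aΔt²; chain segment to segment.
0–2 s: v starts -7 cm/s; Δx = -7·2 + ½·8·2² = 2 cm; v ends 9 cm/s.
2–8 s: v starts 9 cm/s; Δx = 9·6 + ½·-3·6² = 0 cm; v ends -9 cm/s.
x(8) = 4 + Σ Δx = 6 cm.

6 cm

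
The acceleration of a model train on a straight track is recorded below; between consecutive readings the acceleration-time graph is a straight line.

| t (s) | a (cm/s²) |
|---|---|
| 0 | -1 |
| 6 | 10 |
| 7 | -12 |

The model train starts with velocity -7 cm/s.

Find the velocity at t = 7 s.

Δv equals the area under the a-t graph; then v = v₀ + Δv.
0–6 s: ½(-1 + 10)(6) = 27 cm/s
6–7 s: ½(10 + -12)(1) = -1 cm/s
Δv = 26 cm/s, so v(7) = -7 + (26) = 19 cm/s.

19 cm/s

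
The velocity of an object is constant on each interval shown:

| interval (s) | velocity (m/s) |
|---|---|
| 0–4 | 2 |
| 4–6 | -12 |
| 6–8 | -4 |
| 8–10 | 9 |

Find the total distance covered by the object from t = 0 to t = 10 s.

58 m

Total distance travelled is ∫|v| dt — sum the magnitudes of each area piece.
0–4 s: |2| × 4 = 8 m
4–6 s: |-12| × 2 = 24 m
6–8 s: |-4| × 2 = 8 m
8–10 s: |9| × 2 = 18 m
Total distance = 58 m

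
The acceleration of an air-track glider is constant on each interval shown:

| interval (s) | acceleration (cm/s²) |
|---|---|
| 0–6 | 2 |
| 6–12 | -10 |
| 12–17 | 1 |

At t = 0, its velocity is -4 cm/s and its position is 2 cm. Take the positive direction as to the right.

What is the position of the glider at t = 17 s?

On each constant-a segment, Δv = aΔt and Δx = v₀Δt + ½aΔt²; chain segment to segment.
0–6 s: v starts -4 cm/s; Δx = -4·6 + ½·2·6² = 12 cm; v ends 8 cm/s.
6–12 s: v starts 8 cm/s; Δx = 8·6 + ½·-10·6² = -132 cm; v ends -52 cm/s.
12–17 s: v starts -52 cm/s; Δx = -52·5 + ½·1·5² = -247.5 cm; v ends -47 cm/s.
x(17) = 2 + Σ Δx = -365.5 cm.

-365.5 cm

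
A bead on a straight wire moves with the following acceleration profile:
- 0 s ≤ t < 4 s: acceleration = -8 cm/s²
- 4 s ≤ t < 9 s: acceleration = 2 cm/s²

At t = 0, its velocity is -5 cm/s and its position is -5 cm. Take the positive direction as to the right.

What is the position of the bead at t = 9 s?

-249 cm

On each constant-a segment, Δv = aΔt and Δx = v₀Δt + ½aΔt²; chain segment to segment.
0–4 s: v starts -5 cm/s; Δx = -5·4 + ½·-8·4² = -84 cm; v ends -37 cm/s.
4–9 s: v starts -37 cm/s; Δx = -37·5 + ½·2·5² = -160 cm; v ends -27 cm/s.
x(9) = -5 + Σ Δx = -249 cm.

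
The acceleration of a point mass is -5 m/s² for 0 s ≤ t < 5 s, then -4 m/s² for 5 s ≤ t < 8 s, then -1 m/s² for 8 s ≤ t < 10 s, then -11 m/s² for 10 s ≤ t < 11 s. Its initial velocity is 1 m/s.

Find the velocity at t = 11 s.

-49 m/s

Δv equals the area under the a-t graph; then v = v₀ + Δv.
0–5 s: -5 × 5 = -25 m/s
5–8 s: -4 × 3 = -12 m/s
8–10 s: -1 × 2 = -2 m/s
10–11 s: -11 × 1 = -11 m/s
Δv = -50 m/s, so v(11) = 1 + (-50) = -49 m/s.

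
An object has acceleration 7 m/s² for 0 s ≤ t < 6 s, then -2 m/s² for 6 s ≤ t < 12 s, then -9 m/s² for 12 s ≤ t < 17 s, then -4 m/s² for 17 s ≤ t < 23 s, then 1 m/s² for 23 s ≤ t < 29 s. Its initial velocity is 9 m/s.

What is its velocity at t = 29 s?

Δv equals the area under the a-t graph; then v = v₀ + Δv.
0–6 s: 7 × 6 = 42 m/s
6–12 s: -2 × 6 = -12 m/s
12–17 s: -9 × 5 = -45 m/s
17–23 s: -4 × 6 = -24 m/s
23–29 s: 1 × 6 = 6 m/s
Δv = -33 m/s, so v(29) = 9 + (-33) = -24 m/s.

-24 m/s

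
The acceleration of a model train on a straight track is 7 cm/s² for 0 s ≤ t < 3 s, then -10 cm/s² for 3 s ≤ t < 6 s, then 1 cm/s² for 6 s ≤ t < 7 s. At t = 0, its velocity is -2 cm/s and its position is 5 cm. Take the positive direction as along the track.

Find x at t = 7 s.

32 cm

On each constant-a segment, Δv = aΔt and Δx = v₀Δt + ½aΔt²; chain segment to segment.
0–3 s: v starts -2 cm/s; Δx = -2·3 + ½·7·3² = 25.5 cm; v ends 19 cm/s.
3–6 s: v starts 19 cm/s; Δx = 19·3 + ½·-10·3² = 12 cm; v ends -11 cm/s.
6–7 s: v starts -11 cm/s; Δx = -11·1 + ½·1·1² = -10.5 cm; v ends -10 cm/s.
x(7) = 5 + Σ Δx = 32 cm.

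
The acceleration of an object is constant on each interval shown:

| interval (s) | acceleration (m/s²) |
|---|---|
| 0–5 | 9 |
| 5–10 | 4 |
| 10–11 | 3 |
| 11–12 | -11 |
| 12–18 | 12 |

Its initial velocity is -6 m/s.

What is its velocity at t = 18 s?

Δv equals the area under the a-t graph; then v = v₀ + Δv.
0–5 s: 9 × 5 = 45 m/s
5–10 s: 4 × 5 = 20 m/s
10–11 s: 3 × 1 = 3 m/s
11–12 s: -11 × 1 = -11 m/s
12–18 s: 12 × 6 = 72 m/s
Δv = 129 m/s, so v(18) = -6 + (129) = 123 m/s.

123 m/s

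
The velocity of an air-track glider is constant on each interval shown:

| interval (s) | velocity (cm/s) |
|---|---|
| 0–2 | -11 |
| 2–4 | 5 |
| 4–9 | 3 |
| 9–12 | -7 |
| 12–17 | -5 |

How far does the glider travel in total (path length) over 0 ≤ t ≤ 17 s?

Total distance travelled is ∫|v| dt — sum the magnitudes of each area piece.
0–2 s: |-11| × 2 = 22 cm
2–4 s: |5| × 2 = 10 cm
4–9 s: |3| × 5 = 15 cm
9–12 s: |-7| × 3 = 21 cm
12–17 s: |-5| × 5 = 25 cm
Total distance = 93 cm

93 cm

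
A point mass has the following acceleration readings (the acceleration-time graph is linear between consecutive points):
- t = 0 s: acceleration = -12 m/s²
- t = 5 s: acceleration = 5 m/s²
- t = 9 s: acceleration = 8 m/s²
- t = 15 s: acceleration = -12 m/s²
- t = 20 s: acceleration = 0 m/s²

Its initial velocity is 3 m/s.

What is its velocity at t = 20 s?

Δv equals the area under the a-t graph; then v = v₀ + Δv.
0–5 s: ½(-12 + 5)(5) = -17.5 m/s
5–9 s: ½(5 + 8)(4) = 26 m/s
9–15 s: ½(8 + -12)(6) = -12 m/s
15–20 s: ½(-12 + 0)(5) = -30 m/s
Δv = -33.5 m/s, so v(20) = 3 + (-33.5) = -30.5 m/s.

-30.5 m/s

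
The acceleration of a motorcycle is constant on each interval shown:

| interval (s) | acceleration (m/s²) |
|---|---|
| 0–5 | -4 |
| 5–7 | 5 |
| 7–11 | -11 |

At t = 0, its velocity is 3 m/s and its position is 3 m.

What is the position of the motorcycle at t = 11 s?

On each constant-a segment, Δv = aΔt and Δx = v₀Δt + ½aΔt²; chain segment to segment.
0–5 s: v starts 3 m/s; Δx = 3·5 + ½·-4·5² = -35 m; v ends -17 m/s.
5–7 s: v starts -17 m/s; Δx = -17·2 + ½·5·2² = -24 m; v ends -7 m/s.
7–11 s: v starts -7 m/s; Δx = -7·4 + ½·-11·4² = -116 m; v ends -51 m/s.
x(11) = 3 + Σ Δx = -172 m.

-172 m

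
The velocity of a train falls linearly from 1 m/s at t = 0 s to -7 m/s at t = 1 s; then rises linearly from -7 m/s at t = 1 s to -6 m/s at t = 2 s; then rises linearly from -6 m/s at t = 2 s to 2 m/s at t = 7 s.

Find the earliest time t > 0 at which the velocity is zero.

t = 0.125 s

v changes sign on 0–1 s (from 1 to -7); the graph is linear there, so v = 0 at t = 0 + (-1)·(1 − 0)/(-7 − 1) = 0.125 s.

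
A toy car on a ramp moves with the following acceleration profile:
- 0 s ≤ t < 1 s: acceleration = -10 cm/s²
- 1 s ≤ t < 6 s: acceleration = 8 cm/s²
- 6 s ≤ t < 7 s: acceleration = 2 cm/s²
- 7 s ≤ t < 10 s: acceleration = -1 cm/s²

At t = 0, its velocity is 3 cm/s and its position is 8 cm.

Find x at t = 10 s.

On each constant-a segment, Δv = aΔt and Δx = v₀Δt + ½aΔt²; chain segment to segment.
0–1 s: v starts 3 cm/s; Δx = 3·1 + ½·-10·1² = -2 cm; v ends -7 cm/s.
1–6 s: v starts -7 cm/s; Δx = -7·5 + ½·8·5² = 65 cm; v ends 33 cm/s.
6–7 s: v starts 33 cm/s; Δx = 33·1 + ½·2·1² = 34 cm; v ends 35 cm/s.
7–10 s: v starts 35 cm/s; Δx = 35·3 + ½·-1·3² = 100.5 cm; v ends 32 cm/s.
x(10) = 8 + Σ Δx = 205.5 cm.

205.5 cm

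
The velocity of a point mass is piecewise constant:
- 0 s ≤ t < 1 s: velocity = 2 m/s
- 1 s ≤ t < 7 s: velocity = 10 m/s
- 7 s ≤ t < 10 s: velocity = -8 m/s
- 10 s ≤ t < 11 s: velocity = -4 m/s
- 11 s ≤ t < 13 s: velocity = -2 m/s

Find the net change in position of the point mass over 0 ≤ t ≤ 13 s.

Net displacement equals the area under the velocity-time graph (areas below the axis count negative).
0–1 s: 2 × 1 = 2 m
1–7 s: 10 × 6 = 60 m
7–10 s: -8 × 3 = -24 m
10–11 s: -4 × 1 = -4 m
11–13 s: -2 × 2 = -4 m
Net displacement = 30 m

30 m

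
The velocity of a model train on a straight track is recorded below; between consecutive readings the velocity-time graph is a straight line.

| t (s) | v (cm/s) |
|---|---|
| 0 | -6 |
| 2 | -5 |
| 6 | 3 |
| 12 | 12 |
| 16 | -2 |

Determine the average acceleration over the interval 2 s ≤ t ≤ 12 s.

1.7 cm/s²

Average acceleration = Δv/Δt = (12 − -5)/(12 − 2) = 1.7 cm/s².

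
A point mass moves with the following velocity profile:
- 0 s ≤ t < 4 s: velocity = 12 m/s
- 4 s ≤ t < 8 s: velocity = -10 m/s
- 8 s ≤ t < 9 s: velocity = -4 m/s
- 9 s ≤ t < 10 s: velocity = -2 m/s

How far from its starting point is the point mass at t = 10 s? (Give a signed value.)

2 m

Displacement is the signed area under the v-t curve.
0–4 s: 12 × 4 = 48 m
4–8 s: -10 × 4 = -40 m
8–9 s: -4 × 1 = -4 m
9–10 s: -2 × 1 = -2 m
Net displacement = 2 m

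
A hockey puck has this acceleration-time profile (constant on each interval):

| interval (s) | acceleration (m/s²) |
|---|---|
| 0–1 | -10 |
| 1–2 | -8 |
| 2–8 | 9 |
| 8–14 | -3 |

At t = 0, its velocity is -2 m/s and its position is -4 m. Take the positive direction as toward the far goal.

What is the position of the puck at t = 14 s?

On each constant-a segment, Δv = aΔt and Δx = v₀Δt + ½aΔt²; chain segment to segment.
0–1 s: v starts -2 m/s; Δx = -2·1 + ½·-10·1² = -7 m; v ends -12 m/s.
1–2 s: v starts -12 m/s; Δx = -12·1 + ½·-8·1² = -16 m; v ends -20 m/s.
2–8 s: v starts -20 m/s; Δx = -20·6 + ½·9·6² = 42 m; v ends 34 m/s.
8–14 s: v starts 34 m/s; Δx = 34·6 + ½·-3·6² = 150 m; v ends 16 m/s.
x(14) = -4 + Σ Δx = 165 m.

165 m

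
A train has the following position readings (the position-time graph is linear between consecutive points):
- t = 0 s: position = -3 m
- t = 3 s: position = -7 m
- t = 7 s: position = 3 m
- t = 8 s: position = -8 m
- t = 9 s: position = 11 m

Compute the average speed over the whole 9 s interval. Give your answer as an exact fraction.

44/9 m/s

Average speed = (total path length)/(elapsed time); on a piecewise-linear x-t graph the path length is Σ|Δx|.
0–3 s: |Δx| = |-7 − -3| = 4 m
3–7 s: |Δx| = |3 − -7| = 10 m
7–8 s: |Δx| = |-8 − 3| = 11 m
8–9 s: |Δx| = |11 − -8| = 19 m
Total path = 44 m; average speed = 44/9 = 44/9 m/s.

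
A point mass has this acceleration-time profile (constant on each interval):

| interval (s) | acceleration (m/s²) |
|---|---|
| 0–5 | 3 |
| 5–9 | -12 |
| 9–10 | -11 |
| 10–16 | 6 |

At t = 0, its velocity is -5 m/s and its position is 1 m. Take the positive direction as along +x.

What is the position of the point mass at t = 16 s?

On each constant-a segment, Δv = aΔt and Δx = v₀Δt + ½aΔt²; chain segment to segment.
0–5 s: v starts -5 m/s; Δx = -5·5 + ½·3·5² = 12.5 m; v ends 10 m/s.
5–9 s: v starts 10 m/s; Δx = 10·4 + ½·-12·4² = -56 m; v ends -38 m/s.
9–10 s: v starts -38 m/s; Δx = -38·1 + ½·-11·1² = -43.5 m; v ends -49 m/s.
10–16 s: v starts -49 m/s; Δx = -49·6 + ½·6·6² = -186 m; v ends -13 m/s.
x(16) = 1 + Σ Δx = -272 m.

-272 m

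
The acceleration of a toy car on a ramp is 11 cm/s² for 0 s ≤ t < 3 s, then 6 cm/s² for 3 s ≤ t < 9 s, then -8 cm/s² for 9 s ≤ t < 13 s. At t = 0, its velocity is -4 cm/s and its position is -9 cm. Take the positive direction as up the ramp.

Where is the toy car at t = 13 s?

On each constant-a segment, Δv = aΔt and Δx = v₀Δt + ½aΔt²; chain segment to segment.
0–3 s: v starts -4 cm/s; Δx = -4·3 + ½·11·3² = 37.5 cm; v ends 29 cm/s.
3–9 s: v starts 29 cm/s; Δx = 29·6 + ½·6·6² = 282 cm; v ends 65 cm/s.
9–13 s: v starts 65 cm/s; Δx = 65·4 + ½·-8·4² = 196 cm; v ends 33 cm/s.
x(13) = -9 + Σ Δx = 506.5 cm.

506.5 cm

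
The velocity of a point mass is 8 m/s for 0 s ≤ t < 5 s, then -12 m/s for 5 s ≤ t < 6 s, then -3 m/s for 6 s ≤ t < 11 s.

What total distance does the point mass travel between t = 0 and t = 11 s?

67 m

Total distance travelled is ∫|v| dt — sum the magnitudes of each area piece.
0–5 s: |8| × 5 = 40 m
5–6 s: |-12| × 1 = 12 m
6–11 s: |-3| × 5 = 15 m
Total distance = 67 m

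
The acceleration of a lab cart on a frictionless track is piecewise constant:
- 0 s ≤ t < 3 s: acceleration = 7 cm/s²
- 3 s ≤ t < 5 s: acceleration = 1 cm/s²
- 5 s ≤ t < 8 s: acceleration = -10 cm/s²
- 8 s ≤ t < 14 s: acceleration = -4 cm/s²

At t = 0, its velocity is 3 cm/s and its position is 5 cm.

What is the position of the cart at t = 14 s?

32.5 cm

On each constant-a segment, Δv = aΔt and Δx = v₀Δt + ½aΔt²; chain segment to segment.
0–3 s: v starts 3 cm/s; Δx = 3·3 + ½·7·3² = 40.5 cm; v ends 24 cm/s.
3–5 s: v starts 24 cm/s; Δx = 24·2 + ½·1·2² = 50 cm; v ends 26 cm/s.
5–8 s: v starts 26 cm/s; Δx = 26·3 + ½·-10·3² = 33 cm; v ends -4 cm/s.
8–14 s: v starts -4 cm/s; Δx = -4·6 + ½·-4·6² = -96 cm; v ends -28 cm/s.
x(14) = 5 + Σ Δx = 32.5 cm.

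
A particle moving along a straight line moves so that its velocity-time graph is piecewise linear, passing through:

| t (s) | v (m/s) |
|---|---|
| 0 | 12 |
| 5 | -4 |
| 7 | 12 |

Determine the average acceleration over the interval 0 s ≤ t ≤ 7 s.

0 m/s²

Average acceleration = Δv/Δt = (12 − 12)/(7 − 0) = 0 m/s².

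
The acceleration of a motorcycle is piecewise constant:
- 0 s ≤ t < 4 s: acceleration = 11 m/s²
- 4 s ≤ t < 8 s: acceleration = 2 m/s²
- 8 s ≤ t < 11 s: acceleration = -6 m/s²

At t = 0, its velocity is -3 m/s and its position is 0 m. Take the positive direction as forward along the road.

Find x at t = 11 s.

376 m

On each constant-a segment, Δv = aΔt and Δx = v₀Δt + ½aΔt²; chain segment to segment.
0–4 s: v starts -3 m/s; Δx = -3·4 + ½·11·4² = 76 m; v ends 41 m/s.
4–8 s: v starts 41 m/s; Δx = 41·4 + ½·2·4² = 180 m; v ends 49 m/s.
8–11 s: v starts 49 m/s; Δx = 49·3 + ½·-6·3² = 120 m; v ends 31 m/s.
x(11) = 0 + Σ Δx = 376 m.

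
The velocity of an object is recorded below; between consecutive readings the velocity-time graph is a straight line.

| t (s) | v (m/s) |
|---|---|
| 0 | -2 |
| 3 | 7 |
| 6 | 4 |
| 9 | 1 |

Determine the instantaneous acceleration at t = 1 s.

3 m/s²

Acceleration is the slope of the v-t graph on 0–3 s: (7 − -2)/(3 − 0) = 3 m/s².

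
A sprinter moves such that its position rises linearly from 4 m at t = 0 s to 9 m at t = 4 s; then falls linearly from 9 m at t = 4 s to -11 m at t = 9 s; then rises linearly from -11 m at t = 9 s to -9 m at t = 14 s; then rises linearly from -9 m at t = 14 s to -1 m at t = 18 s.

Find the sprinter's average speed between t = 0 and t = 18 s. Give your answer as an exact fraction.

35/18 m/s

Average speed = (total path length)/(elapsed time); on a piecewise-linear x-t graph the path length is Σ|Δx|.
0–4 s: |Δx| = |9 − 4| = 5 m
4–9 s: |Δx| = |-11 − 9| = 20 m
9–14 s: |Δx| = |-9 − -11| = 2 m
14–18 s: |Δx| = |-1 − -9| = 8 m
Total path = 35 m; average speed = 35/18 = 35/18 m/s.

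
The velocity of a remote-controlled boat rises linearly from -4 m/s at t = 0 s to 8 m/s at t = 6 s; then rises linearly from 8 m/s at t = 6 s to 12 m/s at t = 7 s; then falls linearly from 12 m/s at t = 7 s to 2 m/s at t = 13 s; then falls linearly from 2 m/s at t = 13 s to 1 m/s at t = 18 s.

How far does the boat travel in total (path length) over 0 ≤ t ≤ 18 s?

79.5 m

Total distance travelled is ∫|v| dt — sum the magnitudes of each area piece.
0–6 s: v = 0 at t = 2 s; triangle areas 4 + 16 = 20 m
6–7 s: |½(8 + 12)(1)| = 10 m
7–13 s: |½(12 + 2)(6)| = 42 m
13–18 s: |½(2 + 1)(5)| = 7.5 m
Total distance = 79.5 m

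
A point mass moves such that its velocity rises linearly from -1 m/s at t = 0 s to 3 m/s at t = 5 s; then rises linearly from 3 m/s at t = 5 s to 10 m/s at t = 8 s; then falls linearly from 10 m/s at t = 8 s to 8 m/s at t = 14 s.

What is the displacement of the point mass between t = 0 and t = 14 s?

78.5 m

Net displacement equals the area under the velocity-time graph (areas below the axis count negative).
0–5 s: ½(-1 + 3)(5) = 5 m
5–8 s: ½(3 + 10)(3) = 19.5 m
8–14 s: ½(10 + 8)(6) = 54 m
Net displacement = 78.5 m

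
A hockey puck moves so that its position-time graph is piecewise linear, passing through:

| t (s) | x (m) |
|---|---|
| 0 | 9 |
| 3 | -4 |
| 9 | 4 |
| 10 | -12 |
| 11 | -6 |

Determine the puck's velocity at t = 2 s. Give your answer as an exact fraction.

-13/3 m/s

Velocity is the slope of the x-t graph on 0–3 s: (-4 − 9)/(3 − 0) = -13/3 m/s.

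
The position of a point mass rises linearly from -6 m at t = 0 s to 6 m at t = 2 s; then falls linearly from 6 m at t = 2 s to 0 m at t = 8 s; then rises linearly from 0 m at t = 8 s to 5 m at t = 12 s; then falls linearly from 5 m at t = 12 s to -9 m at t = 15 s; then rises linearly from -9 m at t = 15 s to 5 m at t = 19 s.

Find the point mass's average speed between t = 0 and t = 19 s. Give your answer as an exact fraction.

Average speed = (total path length)/(elapsed time); on a piecewise-linear x-t graph the path length is Σ|Δx|.
0–2 s: |Δx| = |6 − -6| = 12 m
2–8 s: |Δx| = |0 − 6| = 6 m
8–12 s: |Δx| = |5 − 0| = 5 m
12–15 s: |Δx| = |-9 − 5| = 14 m
15–19 s: |Δx| = |5 − -9| = 14 m
Total path = 51 m; average speed = 51/19 = 51/19 m/s.

51/19 m/s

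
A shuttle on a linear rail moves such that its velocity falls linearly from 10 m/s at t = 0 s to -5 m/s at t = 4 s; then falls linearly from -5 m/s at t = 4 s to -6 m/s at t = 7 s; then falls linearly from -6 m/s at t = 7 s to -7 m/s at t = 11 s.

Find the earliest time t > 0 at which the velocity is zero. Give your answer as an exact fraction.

v changes sign on 0–4 s (from 10 to -5); the graph is linear there, so v = 0 at t = 0 + (-10)·(4 − 0)/(-5 − 10) = 8/3 s.

t = 8/3 s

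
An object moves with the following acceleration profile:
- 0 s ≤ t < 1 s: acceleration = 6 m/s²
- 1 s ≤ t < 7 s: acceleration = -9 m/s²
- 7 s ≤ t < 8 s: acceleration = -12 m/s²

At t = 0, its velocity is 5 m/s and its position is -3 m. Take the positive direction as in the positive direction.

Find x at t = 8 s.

On each constant-a segment, Δv = aΔt and Δx = v₀Δt + ½aΔt²; chain segment to segment.
0–1 s: v starts 5 m/s; Δx = 5·1 + ½·6·1² = 8 m; v ends 11 m/s.
1–7 s: v starts 11 m/s; Δx = 11·6 + ½·-9·6² = -96 m; v ends -43 m/s.
7–8 s: v starts -43 m/s; Δx = -43·1 + ½·-12·1² = -49 m; v ends -55 m/s.
x(8) = -3 + Σ Δx = -140 m.

-140 m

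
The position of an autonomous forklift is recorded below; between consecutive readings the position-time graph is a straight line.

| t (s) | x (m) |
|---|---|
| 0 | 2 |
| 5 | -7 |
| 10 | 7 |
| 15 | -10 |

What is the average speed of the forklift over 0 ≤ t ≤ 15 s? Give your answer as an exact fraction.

Average speed = (total path length)/(elapsed time); on a piecewise-linear x-t graph the path length is Σ|Δx|.
0–5 s: |Δx| = |-7 − 2| = 9 m
5–10 s: |Δx| = |7 − -7| = 14 m
10–15 s: |Δx| = |-10 − 7| = 17 m
Total path = 40 m; average speed = 40/15 = 8/3 m/s.

8/3 m/s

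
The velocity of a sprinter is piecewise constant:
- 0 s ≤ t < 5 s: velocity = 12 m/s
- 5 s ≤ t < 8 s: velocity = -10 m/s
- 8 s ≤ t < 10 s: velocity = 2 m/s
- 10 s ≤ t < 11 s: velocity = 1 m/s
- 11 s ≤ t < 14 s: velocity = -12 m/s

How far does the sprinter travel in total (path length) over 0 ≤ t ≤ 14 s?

Total distance travelled is ∫|v| dt — sum the magnitudes of each area piece.
0–5 s: |12| × 5 = 60 m
5–8 s: |-10| × 3 = 30 m
8–10 s: |2| × 2 = 4 m
10–11 s: |1| × 1 = 1 m
11–14 s: |-12| × 3 = 36 m
Total distance = 131 m

131 m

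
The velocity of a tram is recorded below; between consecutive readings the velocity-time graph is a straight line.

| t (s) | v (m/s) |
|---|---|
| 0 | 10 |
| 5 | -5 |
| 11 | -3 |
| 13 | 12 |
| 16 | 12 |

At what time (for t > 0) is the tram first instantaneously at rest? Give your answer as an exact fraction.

v changes sign on 0–5 s (from 10 to -5); the graph is linear there, so v = 0 at t = 0 + (-10)·(5 − 0)/(-5 − 10) = 10/3 s.

t = 10/3 s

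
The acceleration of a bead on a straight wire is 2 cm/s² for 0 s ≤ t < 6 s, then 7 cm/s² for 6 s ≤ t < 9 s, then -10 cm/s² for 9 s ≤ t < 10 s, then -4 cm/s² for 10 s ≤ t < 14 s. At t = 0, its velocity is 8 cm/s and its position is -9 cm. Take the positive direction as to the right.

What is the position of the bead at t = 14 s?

On each constant-a segment, Δv = aΔt and Δx = v₀Δt + ½aΔt²; chain segment to segment.
0–6 s: v starts 8 cm/s; Δx = 8·6 + ½·2·6² = 84 cm; v ends 20 cm/s.
6–9 s: v starts 20 cm/s; Δx = 20·3 + ½·7·3² = 91.5 cm; v ends 41 cm/s.
9–10 s: v starts 41 cm/s; Δx = 41·1 + ½·-10·1² = 36 cm; v ends 31 cm/s.
10–14 s: v starts 31 cm/s; Δx = 31·4 + ½·-4·4² = 92 cm; v ends 15 cm/s.
x(14) = -9 + Σ Δx = 294.5 cm.

294.5 cm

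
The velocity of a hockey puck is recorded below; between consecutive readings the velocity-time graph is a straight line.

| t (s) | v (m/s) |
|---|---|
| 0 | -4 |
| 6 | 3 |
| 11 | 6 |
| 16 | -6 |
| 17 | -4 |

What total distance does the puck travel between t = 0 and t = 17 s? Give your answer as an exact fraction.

745/14 m

Total distance travelled is ∫|v| dt — sum the magnitudes of each area piece.
0–6 s: v = 0 at t = 24/7 s; triangle areas 48/7 + 27/7 = 75/7 m
6–11 s: |½(3 + 6)(5)| = 22.5 m
11–16 s: v = 0 at t = 13.5 s; triangle areas 7.5 + 7.5 = 15 m
16–17 s: |½(-6 + -4)(1)| = 5 m
Total distance = 745/14 m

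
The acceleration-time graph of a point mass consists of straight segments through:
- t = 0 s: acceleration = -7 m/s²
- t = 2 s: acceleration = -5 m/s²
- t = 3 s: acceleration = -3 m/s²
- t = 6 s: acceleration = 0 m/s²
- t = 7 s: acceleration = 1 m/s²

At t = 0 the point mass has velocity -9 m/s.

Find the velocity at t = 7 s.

Δv equals the area under the a-t graph; then v = v₀ + Δv.
0–2 s: ½(-7 + -5)(2) = -12 m/s
2–3 s: ½(-5 + -3)(1) = -4 m/s
3–6 s: ½(-3 + 0)(3) = -4.5 m/s
6–7 s: ½(0 + 1)(1) = 0.5 m/s
Δv = -20 m/s, so v(7) = -9 + (-20) = -29 m/s.

-29 m/s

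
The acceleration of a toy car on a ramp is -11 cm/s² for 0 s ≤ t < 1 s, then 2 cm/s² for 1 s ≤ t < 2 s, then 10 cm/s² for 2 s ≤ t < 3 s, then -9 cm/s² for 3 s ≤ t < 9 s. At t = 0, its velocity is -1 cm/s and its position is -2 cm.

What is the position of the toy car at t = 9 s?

-186.5 cm

On each constant-a segment, Δv = aΔt and Δx = v₀Δt + ½aΔt²; chain segment to segment.
0–1 s: v starts -1 cm/s; Δx = -1·1 + ½·-11·1² = -6.5 cm; v ends -12 cm/s.
1–2 s: v starts -12 cm/s; Δx = -12·1 + ½·2·1² = -11 cm; v ends -10 cm/s.
2–3 s: v starts -10 cm/s; Δx = -10·1 + ½·10·1² = -5 cm; v ends 0 cm/s.
3–9 s: v starts 0 cm/s; Δx = 0·6 + ½·-9·6² = -162 cm; v ends -54 cm/s.
x(9) = -2 + Σ Δx = -186.5 cm.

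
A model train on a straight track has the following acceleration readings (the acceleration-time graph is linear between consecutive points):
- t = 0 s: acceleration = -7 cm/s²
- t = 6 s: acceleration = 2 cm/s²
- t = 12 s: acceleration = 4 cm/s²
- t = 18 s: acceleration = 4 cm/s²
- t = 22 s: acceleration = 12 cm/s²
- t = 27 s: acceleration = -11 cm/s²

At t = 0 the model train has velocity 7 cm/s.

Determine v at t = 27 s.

Δv equals the area under the a-t graph; then v = v₀ + Δv.
0–6 s: ½(-7 + 2)(6) = -15 cm/s
6–12 s: ½(2 + 4)(6) = 18 cm/s
12–18 s: 4 × 6 = 24 cm/s
18–22 s: ½(4 + 12)(4) = 32 cm/s
22–27 s: ½(12 + -11)(5) = 2.5 cm/s
Δv = 61.5 cm/s, so v(27) = 7 + (61.5) = 68.5 cm/s.

68.5 cm/s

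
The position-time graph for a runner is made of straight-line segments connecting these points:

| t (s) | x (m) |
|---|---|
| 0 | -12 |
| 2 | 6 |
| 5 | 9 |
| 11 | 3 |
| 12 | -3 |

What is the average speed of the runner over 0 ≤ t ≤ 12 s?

2.75 m/s

Average speed = (total path length)/(elapsed time); on a piecewise-linear x-t graph the path length is Σ|Δx|.
0–2 s: |Δx| = |6 − -12| = 18 m
2–5 s: |Δx| = |9 − 6| = 3 m
5–11 s: |Δx| = |3 − 9| = 6 m
11–12 s: |Δx| = |-3 − 3| = 6 m
Total path = 33 m; average speed = 33/12 = 2.75 m/s.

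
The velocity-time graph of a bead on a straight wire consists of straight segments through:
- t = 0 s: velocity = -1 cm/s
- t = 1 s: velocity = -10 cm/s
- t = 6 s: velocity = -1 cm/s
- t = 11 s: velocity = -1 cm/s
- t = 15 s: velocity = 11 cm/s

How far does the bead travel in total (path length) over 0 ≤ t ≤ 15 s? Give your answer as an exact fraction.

175/3 cm

Total distance travelled is ∫|v| dt — sum the magnitudes of each area piece.
0–1 s: |½(-1 + -10)(1)| = 5.5 cm
1–6 s: |½(-10 + -1)(5)| = 27.5 cm
6–11 s: |-1| × 5 = 5 cm
11–15 s: v = 0 at t = 34/3 s; triangle areas 1/6 + 121/6 = 61/3 cm
Total distance = 175/3 cm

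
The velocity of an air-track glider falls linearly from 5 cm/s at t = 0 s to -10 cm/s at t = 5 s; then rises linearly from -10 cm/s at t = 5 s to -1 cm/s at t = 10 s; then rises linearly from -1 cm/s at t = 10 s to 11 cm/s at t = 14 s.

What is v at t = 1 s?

On 0–5 s the graph is linear from 5 to -10 cm/s: v(1) = 5 + (-10 − 5)·(1 − 0)/(5 − 0) = 2 cm/s.

2 cm/s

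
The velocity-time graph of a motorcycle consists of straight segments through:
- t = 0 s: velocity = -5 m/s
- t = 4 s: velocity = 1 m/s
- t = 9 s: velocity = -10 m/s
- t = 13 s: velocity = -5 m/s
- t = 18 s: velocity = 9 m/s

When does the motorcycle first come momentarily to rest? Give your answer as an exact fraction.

t = 10/3 s

v changes sign on 0–4 s (from -5 to 1); the graph is linear there, so v = 0 at t = 0 + (5)·(4 − 0)/(1 − -5) = 10/3 s.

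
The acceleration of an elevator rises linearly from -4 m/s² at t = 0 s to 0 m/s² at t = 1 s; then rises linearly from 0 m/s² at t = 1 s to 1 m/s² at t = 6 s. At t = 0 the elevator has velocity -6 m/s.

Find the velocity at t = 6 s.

Δv equals the area under the a-t graph; then v = v₀ + Δv.
0–1 s: ½(-4 + 0)(1) = -2 m/s
1–6 s: ½(0 + 1)(5) = 2.5 m/s
Δv = 0.5 m/s, so v(6) = -6 + (0.5) = -5.5 m/s.

-5.5 m/s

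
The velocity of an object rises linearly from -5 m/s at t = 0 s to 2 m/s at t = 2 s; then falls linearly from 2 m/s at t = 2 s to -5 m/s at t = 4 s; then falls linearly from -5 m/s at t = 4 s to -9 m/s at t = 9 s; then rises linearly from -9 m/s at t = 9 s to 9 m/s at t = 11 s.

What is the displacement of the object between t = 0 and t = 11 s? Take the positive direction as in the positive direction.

Displacement is the signed area under the v-t curve.
0–2 s: ½(-5 + 2)(2) = -3 m
2–4 s: ½(2 + -5)(2) = -3 m
4–9 s: ½(-5 + -9)(5) = -35 m
9–11 s: ½(-9 + 9)(2) = 0 m
Net displacement = -41 m

-41 m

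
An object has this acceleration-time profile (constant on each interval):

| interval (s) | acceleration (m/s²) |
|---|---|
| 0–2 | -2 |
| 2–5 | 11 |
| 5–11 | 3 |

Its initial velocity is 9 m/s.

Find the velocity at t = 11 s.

Δv equals the area under the a-t graph; then v = v₀ + Δv.
0–2 s: -2 × 2 = -4 m/s
2–5 s: 11 × 3 = 33 m/s
5–11 s: 3 × 6 = 18 m/s
Δv = 47 m/s, so v(11) = 9 + (47) = 56 m/s.

56 m/s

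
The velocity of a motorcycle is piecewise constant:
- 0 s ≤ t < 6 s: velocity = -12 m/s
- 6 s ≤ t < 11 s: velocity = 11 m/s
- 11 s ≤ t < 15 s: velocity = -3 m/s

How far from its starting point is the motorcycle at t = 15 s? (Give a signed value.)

Displacement is the signed area under the v-t curve.
0–6 s: -12 × 6 = -72 m
6–11 s: 11 × 5 = 55 m
11–15 s: -3 × 4 = -12 m
Net displacement = -29 m

-29 m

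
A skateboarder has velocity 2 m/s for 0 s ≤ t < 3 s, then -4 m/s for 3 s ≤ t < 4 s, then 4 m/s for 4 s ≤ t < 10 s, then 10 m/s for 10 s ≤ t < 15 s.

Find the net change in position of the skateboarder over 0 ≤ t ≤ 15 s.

76 m

Net displacement equals the area under the velocity-time graph (areas below the axis count negative).
0–3 s: 2 × 3 = 6 m
3–4 s: -4 × 1 = -4 m
4–10 s: 4 × 6 = 24 m
10–15 s: 10 × 5 = 50 m
Net displacement = 76 m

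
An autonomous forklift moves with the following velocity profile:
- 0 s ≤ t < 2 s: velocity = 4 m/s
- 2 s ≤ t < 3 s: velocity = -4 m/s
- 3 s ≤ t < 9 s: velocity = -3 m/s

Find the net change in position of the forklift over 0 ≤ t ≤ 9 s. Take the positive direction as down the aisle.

-14 m

Displacement is the signed area under the v-t curve.
0–2 s: 4 × 2 = 8 m
2–3 s: -4 × 1 = -4 m
3–9 s: -3 × 6 = -18 m
Net displacement = -14 m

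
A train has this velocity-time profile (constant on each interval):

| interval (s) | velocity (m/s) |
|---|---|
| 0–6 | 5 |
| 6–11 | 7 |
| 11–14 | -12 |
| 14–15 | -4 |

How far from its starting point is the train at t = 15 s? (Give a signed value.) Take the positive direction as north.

Displacement is the signed area under the v-t curve.
0–6 s: 5 × 6 = 30 m
6–11 s: 7 × 5 = 35 m
11–14 s: -12 × 3 = -36 m
14–15 s: -4 × 1 = -4 m
Net displacement = 25 m

25 m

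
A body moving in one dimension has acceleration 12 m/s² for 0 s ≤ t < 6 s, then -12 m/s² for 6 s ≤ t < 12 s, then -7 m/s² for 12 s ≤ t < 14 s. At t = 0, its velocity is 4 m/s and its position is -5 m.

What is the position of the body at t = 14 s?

469 m

On each constant-a segment, Δv = aΔt and Δx = v₀Δt + ½aΔt²; chain segment to segment.
0–6 s: v starts 4 m/s; Δx = 4·6 + ½·12·6² = 240 m; v ends 76 m/s.
6–12 s: v starts 76 m/s; Δx = 76·6 + ½·-12·6² = 240 m; v ends 4 m/s.
12–14 s: v starts 4 m/s; Δx = 4·2 + ½·-7·2² = -6 m; v ends -10 m/s.
x(14) = -5 + Σ Δx = 469 m.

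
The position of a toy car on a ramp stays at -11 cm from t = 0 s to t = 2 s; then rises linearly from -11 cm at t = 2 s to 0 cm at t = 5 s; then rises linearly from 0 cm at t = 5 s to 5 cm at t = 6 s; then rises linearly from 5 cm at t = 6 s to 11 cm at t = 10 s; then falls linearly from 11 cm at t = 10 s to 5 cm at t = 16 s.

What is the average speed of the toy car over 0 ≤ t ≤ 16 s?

Average speed = (total path length)/(elapsed time); on a piecewise-linear x-t graph the path length is Σ|Δx|.
0–2 s: |Δx| = |-11 − -11| = 0 cm
2–5 s: |Δx| = |0 − -11| = 11 cm
5–6 s: |Δx| = |5 − 0| = 5 cm
6–10 s: |Δx| = |11 − 5| = 6 cm
10–16 s: |Δx| = |5 − 11| = 6 cm
Total path = 28 cm; average speed = 28/16 = 1.75 cm/s.

1.75 cm/s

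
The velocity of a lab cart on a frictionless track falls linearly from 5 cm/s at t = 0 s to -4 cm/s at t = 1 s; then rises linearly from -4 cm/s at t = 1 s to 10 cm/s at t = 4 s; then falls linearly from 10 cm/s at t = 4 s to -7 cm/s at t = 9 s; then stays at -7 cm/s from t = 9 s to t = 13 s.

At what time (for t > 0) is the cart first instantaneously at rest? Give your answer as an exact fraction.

v changes sign on 0–1 s (from 5 to -4); the graph is linear there, so v = 0 at t = 0 + (-5)·(1 − 0)/(-4 − 5) = 5/9 s.

t = 5/9 s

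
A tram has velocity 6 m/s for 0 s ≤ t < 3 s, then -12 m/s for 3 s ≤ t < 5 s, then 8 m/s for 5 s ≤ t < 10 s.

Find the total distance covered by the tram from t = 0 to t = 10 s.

82 m

Total distance travelled is ∫|v| dt — sum the magnitudes of each area piece.
0–3 s: |6| × 3 = 18 m
3–5 s: |-12| × 2 = 24 m
5–10 s: |8| × 5 = 40 m
Total distance = 82 m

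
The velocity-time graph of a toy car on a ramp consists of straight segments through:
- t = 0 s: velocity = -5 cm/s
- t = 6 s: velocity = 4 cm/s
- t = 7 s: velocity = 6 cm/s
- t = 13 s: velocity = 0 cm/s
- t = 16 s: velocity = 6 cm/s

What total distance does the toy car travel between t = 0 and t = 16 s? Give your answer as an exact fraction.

137/3 cm

Distance (not displacement) is the total path length: add the absolute areas under v-t.
0–6 s: v = 0 at t = 10/3 s; triangle areas 25/3 + 16/3 = 41/3 cm
6–7 s: |½(4 + 6)(1)| = 5 cm
7–13 s: |½(6 + 0)(6)| = 18 cm
13–16 s: |½(0 + 6)(3)| = 9 cm
Total distance = 137/3 cm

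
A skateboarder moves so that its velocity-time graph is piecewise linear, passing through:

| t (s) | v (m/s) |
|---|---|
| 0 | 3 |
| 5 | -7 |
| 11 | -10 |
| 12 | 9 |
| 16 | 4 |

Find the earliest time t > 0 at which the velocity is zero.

t = 1.5 s

v changes sign on 0–5 s (from 3 to -7); the graph is linear there, so v = 0 at t = 0 + (-3)·(5 − 0)/(-7 − 3) = 1.5 s.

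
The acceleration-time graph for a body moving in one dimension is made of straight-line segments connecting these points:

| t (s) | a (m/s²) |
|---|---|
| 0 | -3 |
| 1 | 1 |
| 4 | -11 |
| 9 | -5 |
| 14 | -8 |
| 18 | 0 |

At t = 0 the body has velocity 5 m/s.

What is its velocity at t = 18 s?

-99.5 m/s

Δv equals the area under the a-t graph; then v = v₀ + Δv.
0–1 s: ½(-3 + 1)(1) = -1 m/s
1–4 s: ½(1 + -11)(3) = -15 m/s
4–9 s: ½(-11 + -5)(5) = -40 m/s
9–14 s: ½(-5 + -8)(5) = -32.5 m/s
14–18 s: ½(-8 + 0)(4) = -16 m/s
Δv = -104.5 m/s, so v(18) = 5 + (-104.5) = -99.5 m/s.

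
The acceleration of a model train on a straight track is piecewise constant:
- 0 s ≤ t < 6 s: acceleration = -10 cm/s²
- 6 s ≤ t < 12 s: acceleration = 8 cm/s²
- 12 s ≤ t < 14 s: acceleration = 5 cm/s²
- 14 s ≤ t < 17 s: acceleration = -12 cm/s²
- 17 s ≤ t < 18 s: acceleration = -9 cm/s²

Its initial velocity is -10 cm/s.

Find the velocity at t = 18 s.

-57 cm/s

Δv equals the area under the a-t graph; then v = v₀ + Δv.
0–6 s: -10 × 6 = -60 cm/s
6–12 s: 8 × 6 = 48 cm/s
12–14 s: 5 × 2 = 10 cm/s
14–17 s: -12 × 3 = -36 cm/s
17–18 s: -9 × 1 = -9 cm/s
Δv = -47 cm/s, so v(18) = -10 + (-47) = -57 cm/s.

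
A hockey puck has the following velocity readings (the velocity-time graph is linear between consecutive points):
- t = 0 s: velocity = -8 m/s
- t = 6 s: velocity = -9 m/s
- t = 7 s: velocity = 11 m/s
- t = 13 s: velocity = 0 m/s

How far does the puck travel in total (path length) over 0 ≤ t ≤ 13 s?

89.05 m

Total distance travelled is ∫|v| dt — sum the magnitudes of each area piece.
0–6 s: |½(-8 + -9)(6)| = 51 m
6–7 s: v = 0 at t = 6.45 s; triangle areas 2.025 + 3.025 = 5.05 m
7–13 s: |½(11 + 0)(6)| = 33 m
Total distance = 89.05 m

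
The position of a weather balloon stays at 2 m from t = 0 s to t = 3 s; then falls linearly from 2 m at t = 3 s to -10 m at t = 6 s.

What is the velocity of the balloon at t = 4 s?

Velocity is the slope of the x-t graph on 3–6 s: (-10 − 2)/(6 − 3) = -4 m/s.

-4 m/s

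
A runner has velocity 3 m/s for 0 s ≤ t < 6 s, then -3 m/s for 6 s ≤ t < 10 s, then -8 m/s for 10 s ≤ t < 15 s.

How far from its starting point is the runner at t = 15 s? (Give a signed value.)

-34 m

Displacement is the signed area under the v-t curve.
0–6 s: 3 × 6 = 18 m
6–10 s: -3 × 4 = -12 m
10–15 s: -8 × 5 = -40 m
Net displacement = -34 m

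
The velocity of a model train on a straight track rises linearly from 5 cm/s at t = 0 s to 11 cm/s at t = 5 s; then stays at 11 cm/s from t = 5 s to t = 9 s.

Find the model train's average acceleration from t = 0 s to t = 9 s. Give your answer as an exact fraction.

Average acceleration = Δv/Δt = (11 − 5)/(9 − 0) = 2/3 cm/s².

2/3 cm/s²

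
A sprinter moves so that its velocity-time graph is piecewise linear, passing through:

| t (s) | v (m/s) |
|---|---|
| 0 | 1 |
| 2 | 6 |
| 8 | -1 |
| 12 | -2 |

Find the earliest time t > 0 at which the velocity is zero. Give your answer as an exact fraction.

t = 50/7 s

v changes sign on 2–8 s (from 6 to -1); the graph is linear there, so v = 0 at t = 2 + (-6)·(8 − 2)/(-1 − 6) = 50/7 s.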